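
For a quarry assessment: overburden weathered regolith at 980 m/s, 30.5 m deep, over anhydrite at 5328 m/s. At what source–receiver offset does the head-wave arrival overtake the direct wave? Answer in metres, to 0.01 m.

73.47 m

x_cross = 2h·√((V₂+V₁)/(V₂−V₁)).
(V₂+V₁)/(V₂−V₁) = (5328+980)/(5328−980) = 1.4508; √ = 1.2045.
x_cross = 2·30.5·1.2045 = 73.47 m.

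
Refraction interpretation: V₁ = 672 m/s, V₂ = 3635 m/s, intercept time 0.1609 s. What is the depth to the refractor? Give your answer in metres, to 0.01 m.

55.01 m

h = tᵢ·V₁·V₂ / (2·√(V₂²−V₁²)).
√(V₂²−V₁²) = √(3635² − 672²) = 3572.3 m/s.
h = 0.1609 s × 672 × 3635 / (2 × 3572.3) = 55.01 m.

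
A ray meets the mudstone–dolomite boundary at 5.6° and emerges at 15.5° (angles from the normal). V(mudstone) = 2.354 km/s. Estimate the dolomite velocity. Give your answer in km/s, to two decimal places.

sin 5.6° = 0.0976; sin 15.5° = 0.2672.
V₂ = V₁·(sin θ₂/sin θ₁) = 2.354·(0.2672/0.0976) = 6.45 km/s.

6.45 km/s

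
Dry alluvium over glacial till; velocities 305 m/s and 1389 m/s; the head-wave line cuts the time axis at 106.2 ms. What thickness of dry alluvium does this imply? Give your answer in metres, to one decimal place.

h = tᵢ·V₁·V₂ / (2·√(V₂²−V₁²)).
√(V₂²−V₁²) = √(1389² − 305²) = 1355.1 m/s.
h = 0.1062 s × 305 × 1389 / (2 × 1355.1) = 16.60 m.

16.6 m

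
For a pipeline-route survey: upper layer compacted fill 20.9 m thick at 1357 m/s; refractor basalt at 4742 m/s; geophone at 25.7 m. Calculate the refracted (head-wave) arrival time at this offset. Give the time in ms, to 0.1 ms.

t = x/V₂ + 2h·√(V₂²−V₁²)/(V₁V₂).
√(V₂²−V₁²) = √(4742²−1357²) = 4543.7 m/s; delay term = 2·20.9·4543.7/(1357·4742) = 0.02952 s.
t = 25.7/4742 + 0.02952 = 0.03493 s.

34.9 ms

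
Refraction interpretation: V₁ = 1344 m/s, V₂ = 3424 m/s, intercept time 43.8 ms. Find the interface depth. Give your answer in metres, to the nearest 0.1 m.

h = tᵢ·V₁·V₂ / (2·√(V₂²−V₁²)).
√(V₂²−V₁²) = √(3424² − 1344²) = 3149.2 m/s.
h = 0.0438 s × 1344 × 3424 / (2 × 3149.2) = 32.00 m.

32.0 m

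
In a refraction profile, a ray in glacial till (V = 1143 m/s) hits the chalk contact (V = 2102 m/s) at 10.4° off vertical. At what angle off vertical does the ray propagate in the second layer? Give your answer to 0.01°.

19.39°

sin θ₁/V₁ = sin θ₂/V₂ ⇒ sin θ₂ = 2102·sin 10.4°/1143 = 2102·0.1805/1143 = 0.3320.
θ₂ = sin⁻¹(0.3320) = 19.39° (from vertical).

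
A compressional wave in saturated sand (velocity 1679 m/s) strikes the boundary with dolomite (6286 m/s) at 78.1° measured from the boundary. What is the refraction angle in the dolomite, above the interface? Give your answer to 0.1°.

Angle from the normal: 90° − 78.1° = 11.9°.
sin θ₁/V₁ = sin θ₂/V₂ ⇒ sin θ₂ = 6286·sin 11.9°/1679 = 6286·0.2062/1679 = 0.7720.
θ₂ = sin⁻¹(0.7720) = 50.53° (from vertical).
From the interface: 90° − 50.53° = 39.47°.

39.5°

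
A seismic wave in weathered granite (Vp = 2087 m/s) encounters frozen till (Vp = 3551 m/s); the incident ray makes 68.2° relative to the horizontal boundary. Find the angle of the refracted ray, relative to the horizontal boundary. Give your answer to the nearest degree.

51°

Convert to the normal: θ₁ = 90° − 68.2° = 21.8°.
Snell's law: sin θ₂ = (V₂/V₁)·sin θ₁ = (3551/2087)·sin 21.8° = 0.6319.
θ₂ = sin⁻¹(0.6319) = 39.19° (from vertical).
From the interface: 90° − 39.19° = 50.81°.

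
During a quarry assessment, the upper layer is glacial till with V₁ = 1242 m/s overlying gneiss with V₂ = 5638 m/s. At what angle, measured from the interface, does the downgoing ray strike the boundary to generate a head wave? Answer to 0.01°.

At critical incidence the refracted ray runs along the interface (θ₂ = 90°), so sin θ_c = V₁/V₂.
θ_c = arcsin(1242/5638) = arcsin 0.2203 = 12.73°.
Measured from the interface: 90° − 12.73° = 77.27°.

77.27°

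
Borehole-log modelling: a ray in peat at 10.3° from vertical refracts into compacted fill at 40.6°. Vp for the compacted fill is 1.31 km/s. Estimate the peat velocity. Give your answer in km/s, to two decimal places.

0.36 km/s

Snell's law: sin 10.3°/V₁ = sin 40.6°/V₂.
V₁ = V₂·sin 10.3°/sin 40.6° = 1.31 × 0.2748 = 0.36 km/s.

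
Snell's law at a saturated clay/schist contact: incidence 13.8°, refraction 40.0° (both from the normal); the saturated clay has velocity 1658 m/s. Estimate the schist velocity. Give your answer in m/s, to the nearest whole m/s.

4468 m/s

Snell's law: sin 13.8°/V₁ = sin 40.0°/V₂.
V₂ = V₁·sin 40.0°/sin 13.8° = 1658 × 2.6947 = 4467.89 m/s.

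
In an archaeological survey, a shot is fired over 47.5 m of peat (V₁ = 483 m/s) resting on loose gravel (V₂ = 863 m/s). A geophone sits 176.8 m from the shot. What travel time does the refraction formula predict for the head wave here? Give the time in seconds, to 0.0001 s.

0.3679 s

t = x/V₂ + 2h·√(V₂²−V₁²)/(V₁V₂).
√(V₂²−V₁²) = √(863²−483²) = 715.2 m/s; delay term = 2·47.5·715.2/(483·863) = 0.16300 s.
t = 176.8/863 + 0.16300 = 0.36786 s.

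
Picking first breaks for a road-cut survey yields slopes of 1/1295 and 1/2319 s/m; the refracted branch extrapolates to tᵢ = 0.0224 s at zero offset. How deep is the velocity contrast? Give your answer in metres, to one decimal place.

θ_c = arcsin(1295/2319) = 33.95°; cos θ_c = 0.8296.
tᵢ = 2h cos θ_c/V₁ ⇒ h = tᵢ·V₁/(2 cos θ_c) = 0.0224·1295/(2·0.8296) = 17.48 m.

17.5 m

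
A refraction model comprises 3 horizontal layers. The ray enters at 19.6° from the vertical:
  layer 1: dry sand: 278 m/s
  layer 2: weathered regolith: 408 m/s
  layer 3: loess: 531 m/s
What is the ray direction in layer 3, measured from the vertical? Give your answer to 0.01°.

Ray parameter p = sin 19.6° / 278 = 1.2067e-03 s/m.
sin θ_3 = p·V_3 = 1.2067e-03 × 531 = 0.6407.
θ_3 = arcsin 0.6407 = 39.85°.

39.85°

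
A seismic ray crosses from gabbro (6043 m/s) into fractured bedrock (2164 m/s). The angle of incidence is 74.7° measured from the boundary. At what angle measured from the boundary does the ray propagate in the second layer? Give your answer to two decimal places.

Convert to the normal: θ₁ = 90° − 74.7° = 15.3°.
sin θ₁/V₁ = sin θ₂/V₂ ⇒ sin θ₂ = 2164·sin 15.3°/6043 = 2164·0.2639/6043 = 0.0945.
θ₂ = sin⁻¹(0.0945) = 5.42° (from vertical).
From the interface: 90° − 5.42° = 84.58°.

84.58°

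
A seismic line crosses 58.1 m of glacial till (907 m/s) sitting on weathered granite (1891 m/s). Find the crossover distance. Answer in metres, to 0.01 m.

195.94 m

x_cross = 2h·√((V₂+V₁)/(V₂−V₁)).
(V₂+V₁)/(V₂−V₁) = (1891+907)/(1891−907) = 2.8435; √ = 1.6863.
x_cross = 2·58.1·1.6863 = 195.94 m.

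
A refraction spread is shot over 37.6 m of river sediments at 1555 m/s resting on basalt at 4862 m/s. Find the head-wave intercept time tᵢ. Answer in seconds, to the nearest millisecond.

0.046 s

tᵢ = 2h·√(V₂²−V₁²)/(V₁V₂).
√(V₂²−V₁²) = √(4862²−1555²) = 4606.6 m/s.
tᵢ = 2·37.6·4606.6/(1555·4862) = 0.04582 s.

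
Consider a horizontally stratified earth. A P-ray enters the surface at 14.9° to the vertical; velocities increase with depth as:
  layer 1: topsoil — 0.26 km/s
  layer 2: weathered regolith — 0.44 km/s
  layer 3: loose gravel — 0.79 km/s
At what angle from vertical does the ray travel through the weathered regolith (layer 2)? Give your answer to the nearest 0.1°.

25.8°

Snell's law across each interface conserves sin θ / V, so sin θ_2 = V_2·sin θ₁/V₁.
sin θ_2 = 0.44 × sin 14.9° / 0.26 = 0.4351.
θ_2 = arcsin 0.4351 = 25.79°.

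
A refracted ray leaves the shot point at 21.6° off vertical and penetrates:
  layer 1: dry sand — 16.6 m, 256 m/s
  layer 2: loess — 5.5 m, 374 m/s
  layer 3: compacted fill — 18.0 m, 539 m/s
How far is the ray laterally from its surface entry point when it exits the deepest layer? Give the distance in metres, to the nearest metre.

Apply Snell's law at each interface; in layer i the horizontal offset is hᵢ·tan θᵢ.
Layer 1: θ = 21.60°; offset = 16.6·tan 21.60° = 6.572 m.
Layer 2: sin θ = 374·sin 21.6°/256 = 0.5378, θ = 32.53°; offset = 5.5·tan 32.53° = 3.509 m.
Layer 3: sin θ = 539·sin 21.6°/256 = 0.7751, θ = 50.81°; offset = 18.0·tan 50.81° = 22.079 m.
Σ offsets = 32.160 m.

32 m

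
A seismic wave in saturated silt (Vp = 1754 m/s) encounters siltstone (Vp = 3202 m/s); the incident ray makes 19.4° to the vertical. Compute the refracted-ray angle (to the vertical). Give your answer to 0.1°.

sin θ₁/V₁ = sin θ₂/V₂ ⇒ sin θ₂ = 3202·sin 19.4°/1754 = 3202·0.3322/1754 = 0.6064.
θ₂ = arcsin 0.6064 = 37.33° from the normal.

37.3°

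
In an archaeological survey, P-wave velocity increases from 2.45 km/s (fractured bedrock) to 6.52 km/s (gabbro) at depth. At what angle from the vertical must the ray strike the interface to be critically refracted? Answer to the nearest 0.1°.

22.1°

Critical incidence: sin θ_c = V₁/V₂ = 2.45/6.52 = 0.3758.
θ_c = arcsin 0.3758 = 22.07°.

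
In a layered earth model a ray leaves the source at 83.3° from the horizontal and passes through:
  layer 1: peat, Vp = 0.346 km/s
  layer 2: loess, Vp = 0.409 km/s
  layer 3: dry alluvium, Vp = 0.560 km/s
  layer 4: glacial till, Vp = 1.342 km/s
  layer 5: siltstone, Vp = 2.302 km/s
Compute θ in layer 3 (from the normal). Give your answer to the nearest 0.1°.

10.9°

From the normal: θ₁ = 90° − 83.3° = 6.7°.
Snell's law across each interface conserves sin θ / V, so sin θ_3 = V_3·sin θ₁/V₁.
sin θ_3 = 0.560 × sin 6.7° / 0.346 = 0.1888.
θ_3 = 10.88° from the vertical.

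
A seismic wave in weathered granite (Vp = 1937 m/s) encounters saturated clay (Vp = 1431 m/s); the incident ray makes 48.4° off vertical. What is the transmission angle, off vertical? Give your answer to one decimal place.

33.5°

Snell's law: sin θ₂ = (V₂/V₁)·sin θ₁ = (1431/1937)·sin 48.4° = 0.5525.
θ₂ = sin⁻¹(0.5525) = 33.54° (from vertical).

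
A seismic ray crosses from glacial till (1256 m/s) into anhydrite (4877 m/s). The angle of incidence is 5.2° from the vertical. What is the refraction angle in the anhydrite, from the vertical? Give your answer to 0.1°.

20.6°

Snell's law: sin θ₂ = (V₂/V₁)·sin θ₁ = (4877/1256)·sin 5.2° = 0.3519.
θ₂ = sin⁻¹(0.3519) = 20.60° (from vertical).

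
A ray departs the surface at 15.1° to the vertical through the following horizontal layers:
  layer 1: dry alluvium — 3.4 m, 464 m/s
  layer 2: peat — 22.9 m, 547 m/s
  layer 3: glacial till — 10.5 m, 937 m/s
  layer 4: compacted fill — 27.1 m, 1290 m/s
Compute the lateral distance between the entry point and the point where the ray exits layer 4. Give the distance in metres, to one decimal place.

Apply Snell's law at each interface; in layer i the horizontal offset is hᵢ·tan θᵢ.
Layer 1: θ = 15.10°; offset = 3.4·tan 15.10° = 0.917 m.
Layer 2: sin θ = 547·sin 15.1°/464 = 0.3071, θ = 17.88°; offset = 22.9·tan 17.88° = 7.390 m.
Layer 3: sin θ = 937·sin 15.1°/464 = 0.5261, θ = 31.74°; offset = 10.5·tan 31.74° = 6.495 m.
Layer 4: sin θ = 1290·sin 15.1°/464 = 0.7242, θ = 46.41°; offset = 27.1·tan 46.41° = 28.464 m.
Summing the layer offsets gives 43.266 m.

43.3 m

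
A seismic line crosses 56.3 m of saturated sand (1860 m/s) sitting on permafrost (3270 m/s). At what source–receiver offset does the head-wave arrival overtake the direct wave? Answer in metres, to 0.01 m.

x_cross = 2h·√((V₂+V₁)/(V₂−V₁)).
(V₂+V₁)/(V₂−V₁) = (3270+1860)/(3270−1860) = 3.6383; √ = 1.9074.
x_cross = 2·56.3·1.9074 = 214.78 m.

214.78 m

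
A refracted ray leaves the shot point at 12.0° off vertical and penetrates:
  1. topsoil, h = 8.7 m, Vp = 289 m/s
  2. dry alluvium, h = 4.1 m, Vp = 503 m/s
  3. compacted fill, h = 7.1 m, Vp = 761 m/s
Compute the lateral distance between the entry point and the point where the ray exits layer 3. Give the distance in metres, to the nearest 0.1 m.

Apply Snell's law at each interface; in layer i the horizontal offset is hᵢ·tan θᵢ.
Layer 1: θ = 12.00°; offset = 8.7·tan 12.00° = 1.849 m.
Layer 2: sin θ = 503·sin 12.0°/289 = 0.3619, θ = 21.21°; offset = 4.1·tan 21.21° = 1.592 m.
Layer 3: sin θ = 761·sin 12.0°/289 = 0.5475, θ = 33.19°; offset = 7.1·tan 33.19° = 4.645 m.
Total horizontal offset = 8.086 m.

8.1 m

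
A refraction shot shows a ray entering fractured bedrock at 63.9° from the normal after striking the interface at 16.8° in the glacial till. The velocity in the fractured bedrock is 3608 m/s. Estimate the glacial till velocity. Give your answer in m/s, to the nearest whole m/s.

sin 16.8° = 0.2890; sin 63.9° = 0.8980.
V₁ = V₂·(sin θ₁/sin θ₂) = 3608·(0.2890/0.8980) = 1161.24 m/s.

1161 m/s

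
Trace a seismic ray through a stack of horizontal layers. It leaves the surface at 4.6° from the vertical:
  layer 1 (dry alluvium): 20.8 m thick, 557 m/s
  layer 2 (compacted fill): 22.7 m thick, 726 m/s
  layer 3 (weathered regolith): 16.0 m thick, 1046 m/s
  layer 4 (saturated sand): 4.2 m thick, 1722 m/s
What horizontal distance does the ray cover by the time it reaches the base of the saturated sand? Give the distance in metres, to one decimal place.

p = sin θ₁/V₁ = sin 4.6°/557 = 1.4398e-04 s/m is conserved through the stack.
Layer 1: θ = 4.60°; offset = 20.8·tan 4.60° = 1.674 m.
Layer 2: sin θ = p·726 = 0.1045 → θ = 6.00°; offset = 22.7·tan 6.00° = 2.386 m.
Layer 3: sin θ = p·1046 = 0.1506 → θ = 8.66°; offset = 16.0·tan 8.66° = 2.438 m.
Layer 4: sin θ = p·1722 = 0.2479 → θ = 14.36°; offset = 4.2·tan 14.36° = 1.075 m.
Σ offsets = 7.572 m.

7.6 m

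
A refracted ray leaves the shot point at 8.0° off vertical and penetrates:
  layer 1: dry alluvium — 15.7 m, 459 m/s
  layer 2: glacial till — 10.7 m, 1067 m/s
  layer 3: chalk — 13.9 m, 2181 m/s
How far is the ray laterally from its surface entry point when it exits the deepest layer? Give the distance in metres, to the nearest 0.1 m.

Apply Snell's law at each interface; in layer i the horizontal offset is hᵢ·tan θᵢ.
Layer 1: θ = 8.00°; offset = 15.7·tan 8.00° = 2.206 m.
Layer 2: sin θ = 1067·sin 8.0°/459 = 0.3235, θ = 18.88°; offset = 10.7·tan 18.88° = 3.658 m.
Layer 3: sin θ = 2181·sin 8.0°/459 = 0.6613, θ = 41.40°; offset = 13.9·tan 41.40° = 12.254 m.
Total horizontal offset = 18.119 m.

18.1 m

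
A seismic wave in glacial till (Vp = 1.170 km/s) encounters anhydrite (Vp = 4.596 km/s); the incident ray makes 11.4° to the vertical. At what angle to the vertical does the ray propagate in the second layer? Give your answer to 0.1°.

sin θ₁/V₁ = sin θ₂/V₂ ⇒ sin θ₂ = 4.596·sin 11.4°/1.170 = 4.596·0.1977/1.170 = 0.7764.
θ₂ = sin⁻¹(0.7764) = 50.94° (from vertical).

50.9°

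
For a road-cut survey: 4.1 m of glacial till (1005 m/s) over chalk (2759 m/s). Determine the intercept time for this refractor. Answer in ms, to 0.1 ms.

θ_c = arcsin(V₁/V₂) = arcsin(1005/2759) = 21.36°; cos θ_c = 0.9313.
tᵢ = 2h·cos θ_c / V₁ = 2·4.1·0.9313 / 1005 = 0.00760 s.

7.6 ms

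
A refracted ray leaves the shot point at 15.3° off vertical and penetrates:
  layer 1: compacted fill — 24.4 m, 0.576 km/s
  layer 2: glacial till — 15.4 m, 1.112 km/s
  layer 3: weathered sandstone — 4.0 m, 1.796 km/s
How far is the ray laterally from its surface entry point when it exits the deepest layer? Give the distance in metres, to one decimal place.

Apply Snell's law at each interface; in layer i the horizontal offset is hᵢ·tan θᵢ.
Layer 1: θ = 15.30°; offset = 24.4·tan 15.30° = 6.675 m.
Layer 2: sin θ = 1.112·sin 15.3°/0.576 = 0.5094, θ = 30.63°; offset = 15.4·tan 30.63° = 9.117 m.
Layer 3: sin θ = 1.796·sin 15.3°/0.576 = 0.8228, θ = 55.36°; offset = 4.0·tan 55.36° = 5.790 m.
Σ offsets = 21.582 m.

21.6 m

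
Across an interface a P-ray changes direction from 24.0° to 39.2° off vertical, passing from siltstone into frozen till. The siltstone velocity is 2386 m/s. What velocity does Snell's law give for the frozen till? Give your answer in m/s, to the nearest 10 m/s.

3710 m/s

Snell's law: sin 24.0°/V₁ = sin 39.2°/V₂.
V₂ = V₁·sin 39.2°/sin 24.0° = 2386 × 1.5539 = 3707.61 m/s.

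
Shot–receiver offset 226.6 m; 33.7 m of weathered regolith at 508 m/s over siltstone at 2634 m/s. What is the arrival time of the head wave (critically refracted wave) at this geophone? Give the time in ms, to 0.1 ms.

θ_c = arcsin(V₁/V₂) = arcsin(508/2634) = 11.12°, cos θ_c = 0.9812.
Intercept time tᵢ = 2h cos θ_c / V₁ = 2·33.7·0.9812/508 = 0.13019 s.
t = x/V₂ + tᵢ = 226.6/2634 + 0.13019 = 0.21622 s.

216.2 ms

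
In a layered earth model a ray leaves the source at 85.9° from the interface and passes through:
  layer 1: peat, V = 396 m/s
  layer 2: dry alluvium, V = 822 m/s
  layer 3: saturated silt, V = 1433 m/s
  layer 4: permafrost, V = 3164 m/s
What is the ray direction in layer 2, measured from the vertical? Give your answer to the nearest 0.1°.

From the normal: θ₁ = 90° − 85.9° = 4.1°.
Ray parameter p = sin 4.1° / 396 = 1.8055e-04 s/m.
sin θ_2 = p·V_2 = 1.8055e-04 × 822 = 0.1484.
θ_2 = 8.53° from the vertical.

8.5°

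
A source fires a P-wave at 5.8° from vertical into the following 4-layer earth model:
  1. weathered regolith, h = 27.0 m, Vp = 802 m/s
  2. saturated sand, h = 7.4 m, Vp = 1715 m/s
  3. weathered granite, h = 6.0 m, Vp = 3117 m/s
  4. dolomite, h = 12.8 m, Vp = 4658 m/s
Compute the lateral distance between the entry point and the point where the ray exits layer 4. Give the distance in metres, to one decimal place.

16.2 m

Ray parameter p = sin 5.8° / 802 m/s = 1.2601e-04 s/m.
Layer 1: θ = 5.80°; offset = 27.0·tan 5.80° = 2.743 m.
Layer 2: sin θ = p·1715 = 0.2161 → θ = 12.48°; offset = 7.4·tan 12.48° = 1.638 m.
Layer 3: sin θ = p·3117 = 0.3928 → θ = 23.13°; offset = 6.0·tan 23.13° = 2.562 m.
Layer 4: sin θ = p·4658 = 0.5869 → θ = 35.94°; offset = 12.8·tan 35.94° = 9.279 m.
Total horizontal offset = 16.222 m.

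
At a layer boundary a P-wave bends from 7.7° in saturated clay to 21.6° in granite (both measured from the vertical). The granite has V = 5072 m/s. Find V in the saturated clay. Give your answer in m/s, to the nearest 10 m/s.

1850 m/s

Snell's law: sin 7.7°/V₁ = sin 21.6°/V₂.
V₁ = V₂·sin 7.7°/sin 21.6° = 5072 × 0.3640 = 1846.05 m/s.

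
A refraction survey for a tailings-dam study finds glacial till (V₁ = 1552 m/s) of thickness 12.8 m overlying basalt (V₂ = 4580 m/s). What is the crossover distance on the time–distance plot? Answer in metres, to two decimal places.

θ_c = arcsin(1552/4580) = 19.81°, so cos θ_c = 0.9408 and tᵢ = 2h cos θ_c/V₁ = 0.0155 s.
At crossover x/V₁ = x/V₂ + tᵢ ⇒ x = tᵢ/(1/V₁ − 1/V₂) = 0.01552/(6.4433e-04 − 2.1834e-04) = 36.43 m.

36.43 m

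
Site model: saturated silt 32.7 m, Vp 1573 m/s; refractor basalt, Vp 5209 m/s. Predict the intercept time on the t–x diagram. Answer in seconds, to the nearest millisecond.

0.040 s

tᵢ = 2h·√(V₂²−V₁²)/(V₁V₂).
√(V₂²−V₁²) = √(5209²−1573²) = 4965.8 m/s.
tᵢ = 2·32.7·4965.8/(1573·5209) = 0.03964 s.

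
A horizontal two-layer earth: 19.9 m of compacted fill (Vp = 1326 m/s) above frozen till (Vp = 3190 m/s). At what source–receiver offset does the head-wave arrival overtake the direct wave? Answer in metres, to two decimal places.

θ_c = arcsin(1326/3190) = 24.56°, so cos θ_c = 0.9095 and tᵢ = 2h cos θ_c/V₁ = 0.0273 s.
At crossover x/V₁ = x/V₂ + tᵢ ⇒ x = tᵢ/(1/V₁ − 1/V₂) = 0.02730/(7.5415e-04 − 3.1348e-04) = 61.95 m.

61.95 m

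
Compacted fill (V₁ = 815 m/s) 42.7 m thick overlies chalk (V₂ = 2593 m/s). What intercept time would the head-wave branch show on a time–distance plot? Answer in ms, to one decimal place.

99.5 ms

θ_c = arcsin(V₁/V₂) = arcsin(815/2593) = 18.32°; cos θ_c = 0.9493.
tᵢ = 2h·cos θ_c / V₁ = 2·42.7·0.9493 / 815 = 0.09947 s.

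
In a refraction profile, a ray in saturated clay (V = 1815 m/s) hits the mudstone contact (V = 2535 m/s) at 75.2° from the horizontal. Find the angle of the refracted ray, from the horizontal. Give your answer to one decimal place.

69.1°

Angle from the normal: 90° − 75.2° = 14.8°.
Snell's law: sin θ₂ = (V₂/V₁)·sin θ₁ = (2535/1815)·sin 14.8° = 0.3568.
θ₂ = sin⁻¹(0.3568) = 20.90° (from vertical).
From the interface: 90° − 20.90° = 69.10°.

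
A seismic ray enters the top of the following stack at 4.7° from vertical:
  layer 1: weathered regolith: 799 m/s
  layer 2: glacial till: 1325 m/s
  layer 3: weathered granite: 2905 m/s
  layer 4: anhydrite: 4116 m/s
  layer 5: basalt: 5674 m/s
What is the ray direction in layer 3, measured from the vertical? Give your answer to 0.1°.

Snell's law across each interface conserves sin θ / V, so sin θ_3 = V_3·sin θ₁/V₁.
sin θ_3 = 2905 × sin 4.7° / 799 = 0.2979.
θ_3 = arcsin 0.2979 = 17.33°.

17.3°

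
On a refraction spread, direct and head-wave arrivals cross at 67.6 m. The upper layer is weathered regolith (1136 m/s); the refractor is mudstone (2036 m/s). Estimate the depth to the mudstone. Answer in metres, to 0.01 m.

18.00 m

h = (x_cross/2)·√((V₂−V₁)/(V₂+V₁)).
(V₂−V₁)/(V₂+V₁) = (2036−1136)/(2036+1136) = 0.2837; √ = 0.5327.
h = (67.6/2)·0.5327 = 18.00 m.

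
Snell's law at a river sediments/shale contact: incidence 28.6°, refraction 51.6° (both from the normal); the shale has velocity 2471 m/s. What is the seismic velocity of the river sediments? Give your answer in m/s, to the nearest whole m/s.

1509 m/s

Snell's law: sin 28.6°/V₁ = sin 51.6°/V₂.
V₁ = V₂·sin 28.6°/sin 51.6° = 2471 × 0.6108 = 1509.32 m/s.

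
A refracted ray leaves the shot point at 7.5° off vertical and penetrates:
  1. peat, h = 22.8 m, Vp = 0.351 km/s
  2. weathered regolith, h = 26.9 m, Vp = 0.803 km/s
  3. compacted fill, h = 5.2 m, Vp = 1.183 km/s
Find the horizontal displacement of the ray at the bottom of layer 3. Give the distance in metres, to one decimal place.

14.0 m

Ray parameter p = sin 7.5° / 0.351 km/s = 3.7187e-01 s/km.
Layer 1: θ = 7.50°; offset = 22.8·tan 7.50° = 3.002 m.
Layer 2: sin θ = p·0.803 = 0.2986 → θ = 17.37°; offset = 26.9·tan 17.37° = 8.417 m.
Layer 3: sin θ = p·1.183 = 0.4399 → θ = 26.10°; offset = 5.2·tan 26.10° = 2.547 m.
Σ offsets = 13.966 m.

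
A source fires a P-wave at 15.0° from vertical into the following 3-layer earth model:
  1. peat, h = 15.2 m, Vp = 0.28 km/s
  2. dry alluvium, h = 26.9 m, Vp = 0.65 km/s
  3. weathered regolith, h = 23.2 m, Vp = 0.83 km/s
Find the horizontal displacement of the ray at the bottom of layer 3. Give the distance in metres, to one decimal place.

52.0 m

Apply Snell's law at each interface; in layer i the horizontal offset is hᵢ·tan θᵢ.
Layer 1: θ = 15.00°; offset = 15.2·tan 15.00° = 4.073 m.
Layer 2: sin θ = 0.65·sin 15.0°/0.28 = 0.6008, θ = 36.93°; offset = 26.9·tan 36.93° = 20.219 m.
Layer 3: sin θ = 0.83·sin 15.0°/0.28 = 0.7672, θ = 50.10°; offset = 23.2·tan 50.10° = 27.751 m.
Σ offsets = 52.043 m.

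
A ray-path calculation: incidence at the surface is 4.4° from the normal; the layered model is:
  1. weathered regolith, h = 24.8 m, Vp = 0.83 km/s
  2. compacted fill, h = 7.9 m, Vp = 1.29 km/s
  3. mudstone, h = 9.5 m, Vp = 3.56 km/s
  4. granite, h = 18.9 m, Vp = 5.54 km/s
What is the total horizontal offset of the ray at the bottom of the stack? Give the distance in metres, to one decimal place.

17.4 m

p = sin θ₁/V₁ = sin 4.4°/0.83 = 9.2433e-02 s/km is conserved through the stack.
Layer 1: θ = 4.40°; offset = 24.8·tan 4.40° = 1.908 m.
Layer 2: sin θ = p·1.29 = 0.1192 → θ = 6.85°; offset = 7.9·tan 6.85° = 0.949 m.
Layer 3: sin θ = p·3.56 = 0.3291 → θ = 19.21°; offset = 9.5·tan 19.21° = 3.310 m.
Layer 4: sin θ = p·5.54 = 0.5121 → θ = 30.80°; offset = 18.9·tan 30.80° = 11.268 m.
Summing the layer offsets gives 17.435 m.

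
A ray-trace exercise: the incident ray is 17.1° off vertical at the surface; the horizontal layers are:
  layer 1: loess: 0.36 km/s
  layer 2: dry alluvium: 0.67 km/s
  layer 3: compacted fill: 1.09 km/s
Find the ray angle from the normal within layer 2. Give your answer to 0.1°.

33.2°

Ray parameter p = sin 17.1° / 0.36 = 8.1678e-01 s/km.
sin θ_2 = p·V_2 = 8.1678e-01 × 0.67 = 0.5472.
θ_2 = arcsin 0.5472 = 33.18°.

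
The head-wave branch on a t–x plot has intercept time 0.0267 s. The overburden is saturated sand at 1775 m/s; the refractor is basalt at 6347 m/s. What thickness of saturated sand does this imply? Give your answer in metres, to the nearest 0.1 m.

24.7 m

θ_c = arcsin(1775/6347) = 16.24°; cos θ_c = 0.9601.
tᵢ = 2h cos θ_c/V₁ ⇒ h = tᵢ·V₁/(2 cos θ_c) = 0.0267·1775/(2·0.9601) = 24.68 m.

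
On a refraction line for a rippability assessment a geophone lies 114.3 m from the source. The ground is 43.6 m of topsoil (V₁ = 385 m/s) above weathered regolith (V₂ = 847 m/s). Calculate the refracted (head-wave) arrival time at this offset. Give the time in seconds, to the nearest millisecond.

θ_c = arcsin(V₁/V₂) = arcsin(385/847) = 27.04°, cos θ_c = 0.8907.
Intercept time tᵢ = 2h cos θ_c / V₁ = 2·43.6·0.8907/385 = 0.20174 s.
t = x/V₂ + tᵢ = 114.3/847 + 0.20174 = 0.33669 s.

0.337 s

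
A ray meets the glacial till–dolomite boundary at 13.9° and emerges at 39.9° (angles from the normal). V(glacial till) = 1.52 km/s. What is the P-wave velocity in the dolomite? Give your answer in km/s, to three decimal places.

4.059 km/s

sin 13.9° = 0.2402; sin 39.9° = 0.6414.
V₂ = V₁·(sin θ₂/sin θ₁) = 1.52·(0.6414/0.2402) = 4.059 km/s.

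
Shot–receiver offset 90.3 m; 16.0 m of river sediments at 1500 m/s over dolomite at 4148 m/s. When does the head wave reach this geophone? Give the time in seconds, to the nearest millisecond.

0.042 s

t = x/V₂ + 2h·√(V₂²−V₁²)/(V₁V₂).
√(V₂²−V₁²) = √(4148²−1500²) = 3867.3 m/s; delay term = 2·16.0·3867.3/(1500·4148) = 0.01989 s.
t = 90.3/4148 + 0.01989 = 0.04166 s.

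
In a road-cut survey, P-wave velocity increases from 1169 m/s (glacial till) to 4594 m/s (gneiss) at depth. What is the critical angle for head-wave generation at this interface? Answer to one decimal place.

Critical incidence: sin θ_c = V₁/V₂ = 1169/4594 = 0.2545.
θ_c = arcsin 0.2545 = 14.74°.

14.7°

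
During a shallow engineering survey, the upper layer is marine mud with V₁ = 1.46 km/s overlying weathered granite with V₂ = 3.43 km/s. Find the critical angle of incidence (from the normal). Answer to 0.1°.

At critical incidence the refracted ray runs along the interface (θ₂ = 90°), so sin θ_c = V₁/V₂.
θ_c = arcsin(1.46/3.43) = arcsin 0.4257 = 25.19°.

25.2°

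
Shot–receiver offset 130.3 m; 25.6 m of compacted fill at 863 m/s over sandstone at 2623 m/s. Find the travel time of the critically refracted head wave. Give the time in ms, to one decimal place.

105.7 ms

t = x/V₂ + 2h·√(V₂²−V₁²)/(V₁V₂).
√(V₂²−V₁²) = √(2623²−863²) = 2477.0 m/s; delay term = 2·25.6·2477.0/(863·2623) = 0.05602 s.
t = 130.3/2623 + 0.05602 = 0.10570 s.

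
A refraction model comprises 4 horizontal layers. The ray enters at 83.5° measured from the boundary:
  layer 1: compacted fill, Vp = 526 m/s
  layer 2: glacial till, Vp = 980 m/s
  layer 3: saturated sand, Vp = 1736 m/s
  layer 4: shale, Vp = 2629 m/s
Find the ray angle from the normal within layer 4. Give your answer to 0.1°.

From the normal: θ₁ = 90° − 83.5° = 6.5°.
Ray parameter p = sin 6.5° / 526 = 2.1522e-04 s/m.
sin θ_4 = p·V_4 = 2.1522e-04 × 2629 = 0.5658.
θ_4 = arcsin 0.5658 = 34.46°.

34.5°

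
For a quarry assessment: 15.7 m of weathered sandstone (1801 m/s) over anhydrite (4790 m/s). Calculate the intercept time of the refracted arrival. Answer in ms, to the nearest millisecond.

θ_c = arcsin(V₁/V₂) = arcsin(1801/4790) = 22.09°; cos θ_c = 0.9266.
tᵢ = 2h·cos θ_c / V₁ = 2·15.7·0.9266 / 1801 = 0.01616 s.

16 ms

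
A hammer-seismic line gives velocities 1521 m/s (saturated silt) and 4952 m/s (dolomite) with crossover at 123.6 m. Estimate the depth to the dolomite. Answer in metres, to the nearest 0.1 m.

h = (x_cross/2)·√((V₂−V₁)/(V₂+V₁)).
(V₂−V₁)/(V₂+V₁) = (4952−1521)/(4952+1521) = 0.5300; √ = 0.7280.
h = (123.6/2)·0.7280 = 44.99 m.

45.0 m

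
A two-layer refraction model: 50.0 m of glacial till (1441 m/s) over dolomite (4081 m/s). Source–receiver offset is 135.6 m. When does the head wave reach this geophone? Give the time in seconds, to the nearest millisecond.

θ_c = arcsin(V₁/V₂) = arcsin(1441/4081) = 20.68°, cos θ_c = 0.9356.
Intercept time tᵢ = 2h cos θ_c / V₁ = 2·50.0·0.9356/1441 = 0.06493 s.
t = x/V₂ + tᵢ = 135.6/4081 + 0.06493 = 0.09815 s.

0.098 s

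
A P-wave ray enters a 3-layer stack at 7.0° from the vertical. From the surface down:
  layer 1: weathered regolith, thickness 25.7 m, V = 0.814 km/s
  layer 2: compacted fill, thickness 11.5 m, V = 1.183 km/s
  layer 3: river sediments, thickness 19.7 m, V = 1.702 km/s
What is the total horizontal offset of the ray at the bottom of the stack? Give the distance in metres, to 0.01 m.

Ray parameter p = sin 7.0° / 0.814 km/s = 1.4972e-01 s/km.
Layer 1: θ = 7.00°; offset = 25.7·tan 7.00° = 3.1556 m.
Layer 2: sin θ = p·1.183 = 0.1771 → θ = 10.20°; offset = 11.5·tan 10.20° = 2.0695 m.
Layer 3: sin θ = p·1.702 = 0.2548 → θ = 14.76°; offset = 19.7·tan 14.76° = 5.1913 m.
Summing the layer offsets gives 10.4164 m.

10.42 m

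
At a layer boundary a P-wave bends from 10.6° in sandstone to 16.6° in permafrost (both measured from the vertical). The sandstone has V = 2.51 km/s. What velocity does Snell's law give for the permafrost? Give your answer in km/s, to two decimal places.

sin 10.6° = 0.1840; sin 16.6° = 0.2857.
V₂ = V₁·(sin θ₂/sin θ₁) = 2.51·(0.2857/0.1840) = 3.90 km/s.

3.90 km/s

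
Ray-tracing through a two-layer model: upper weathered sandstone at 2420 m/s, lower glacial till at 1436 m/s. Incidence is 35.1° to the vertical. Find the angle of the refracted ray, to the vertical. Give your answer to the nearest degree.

sin θ₁/V₁ = sin θ₂/V₂ ⇒ sin θ₂ = 1436·sin 35.1°/2420 = 1436·0.5750/2420 = 0.3412.
θ₂ = sin⁻¹(0.3412) = 19.95° (from vertical).

20°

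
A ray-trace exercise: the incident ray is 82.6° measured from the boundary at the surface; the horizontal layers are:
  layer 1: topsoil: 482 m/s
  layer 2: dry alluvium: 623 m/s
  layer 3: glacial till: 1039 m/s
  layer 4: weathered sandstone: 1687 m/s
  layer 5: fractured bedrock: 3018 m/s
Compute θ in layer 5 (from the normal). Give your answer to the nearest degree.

54°

From the normal: θ₁ = 90° − 82.6° = 7.4°.
Ray parameter p = sin 7.4° / 482 = 2.6721e-04 s/m.
sin θ_5 = p·V_5 = 2.6721e-04 × 3018 = 0.8064.
θ_5 = 53.75° from the vertical.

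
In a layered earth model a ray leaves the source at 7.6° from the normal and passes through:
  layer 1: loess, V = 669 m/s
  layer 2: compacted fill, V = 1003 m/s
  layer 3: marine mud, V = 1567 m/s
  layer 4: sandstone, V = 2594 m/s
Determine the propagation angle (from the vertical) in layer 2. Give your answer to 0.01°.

Ray parameter p = sin 7.6° / 669 = 1.9769e-04 s/m.
sin θ_2 = p·V_2 = 1.9769e-04 × 1003 = 0.1983.
θ_2 = arcsin 0.1983 = 11.44°.

11.44°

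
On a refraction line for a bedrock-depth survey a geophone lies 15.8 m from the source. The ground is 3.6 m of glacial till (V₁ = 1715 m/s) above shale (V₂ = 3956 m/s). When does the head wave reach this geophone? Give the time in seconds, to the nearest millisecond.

0.008 s

t = x/V₂ + 2h·√(V₂²−V₁²)/(V₁V₂).
√(V₂²−V₁²) = √(3956²−1715²) = 3564.9 m/s; delay term = 2·3.6·3564.9/(1715·3956) = 0.00378 s.
t = 15.8/3956 + 0.00378 = 0.00778 s.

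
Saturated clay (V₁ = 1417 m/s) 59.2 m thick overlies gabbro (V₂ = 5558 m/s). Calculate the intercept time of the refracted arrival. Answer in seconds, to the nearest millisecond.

tᵢ = 2h·√(V₂²−V₁²)/(V₁V₂).
√(V₂²−V₁²) = √(5558²−1417²) = 5374.3 m/s.
tᵢ = 2·59.2·5374.3/(1417·5558) = 0.08080 s.

0.081 s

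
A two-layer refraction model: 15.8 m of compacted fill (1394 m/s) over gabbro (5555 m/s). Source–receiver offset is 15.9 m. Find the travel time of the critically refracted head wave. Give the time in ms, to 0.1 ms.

θ_c = arcsin(V₁/V₂) = arcsin(1394/5555) = 14.53°, cos θ_c = 0.9680.
Intercept time tᵢ = 2h cos θ_c / V₁ = 2·15.8·0.9680/1394 = 0.02194 s.
t = x/V₂ + tᵢ = 15.9/5555 + 0.02194 = 0.02481 s.

24.8 ms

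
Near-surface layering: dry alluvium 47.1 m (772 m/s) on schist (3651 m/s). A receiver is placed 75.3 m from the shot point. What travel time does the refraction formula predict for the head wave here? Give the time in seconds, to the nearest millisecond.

θ_c = arcsin(V₁/V₂) = arcsin(772/3651) = 12.21°, cos θ_c = 0.9774.
Intercept time tᵢ = 2h cos θ_c / V₁ = 2·47.1·0.9774/772 = 0.11926 s.
t = x/V₂ + tᵢ = 75.3/3651 + 0.11926 = 0.13989 s.

0.140 s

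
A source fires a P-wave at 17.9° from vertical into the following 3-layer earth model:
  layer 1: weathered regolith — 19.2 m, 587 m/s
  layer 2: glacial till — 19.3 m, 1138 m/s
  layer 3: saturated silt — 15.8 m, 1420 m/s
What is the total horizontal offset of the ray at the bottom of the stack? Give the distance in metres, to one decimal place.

Apply Snell's law at each interface; in layer i the horizontal offset is hᵢ·tan θᵢ.
Layer 1: θ = 17.90°; offset = 19.2·tan 17.90° = 6.201 m.
Layer 2: sin θ = 1138·sin 17.9°/587 = 0.5959, θ = 36.57°; offset = 19.3·tan 36.57° = 14.320 m.
Layer 3: sin θ = 1420·sin 17.9°/587 = 0.7435, θ = 48.03°; offset = 15.8·tan 48.03° = 17.567 m.
Total horizontal offset = 38.089 m.

38.1 m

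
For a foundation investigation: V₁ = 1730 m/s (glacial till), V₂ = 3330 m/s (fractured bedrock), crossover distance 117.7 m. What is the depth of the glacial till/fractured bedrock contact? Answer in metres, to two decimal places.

33.09 m

h = (x_cross/2)·√((V₂−V₁)/(V₂+V₁)).
(V₂−V₁)/(V₂+V₁) = (3330−1730)/(3330+1730) = 0.3162; √ = 0.5623.
h = (117.7/2)·0.5623 = 33.09 m.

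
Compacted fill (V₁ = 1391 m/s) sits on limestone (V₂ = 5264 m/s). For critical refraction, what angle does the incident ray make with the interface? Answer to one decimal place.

74.7°

At critical incidence the refracted ray runs along the interface (θ₂ = 90°), so sin θ_c = V₁/V₂.
θ_c = arcsin(1391/5264) = arcsin 0.2642 = 15.32°.
Measured from the interface: 90° − 15.32° = 74.68°.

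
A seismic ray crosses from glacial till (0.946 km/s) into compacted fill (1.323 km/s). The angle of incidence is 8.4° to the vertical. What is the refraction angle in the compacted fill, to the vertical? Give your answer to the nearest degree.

12°

sin θ₁/V₁ = sin θ₂/V₂ ⇒ sin θ₂ = 1.323·sin 8.4°/0.946 = 1.323·0.1461/0.946 = 0.2043.
θ₂ = arcsin 0.2043 = 11.79° from the normal.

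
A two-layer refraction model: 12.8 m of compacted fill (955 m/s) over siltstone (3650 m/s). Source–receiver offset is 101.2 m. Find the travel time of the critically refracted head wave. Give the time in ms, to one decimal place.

53.6 ms

t = x/V₂ + 2h·√(V₂²−V₁²)/(V₁V₂).
√(V₂²−V₁²) = √(3650²−955²) = 3522.9 m/s; delay term = 2·12.8·3522.9/(955·3650) = 0.02587 s.
t = 101.2/3650 + 0.02587 = 0.05360 s.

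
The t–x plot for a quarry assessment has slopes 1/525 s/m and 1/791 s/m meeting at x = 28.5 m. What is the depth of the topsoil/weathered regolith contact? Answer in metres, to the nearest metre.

6 m

h = (x_cross/2)·√((V₂−V₁)/(V₂+V₁)).
(V₂−V₁)/(V₂+V₁) = (791−525)/(791+525) = 0.2021; √ = 0.4496.
h = (28.5/2)·0.4496 = 6.41 m.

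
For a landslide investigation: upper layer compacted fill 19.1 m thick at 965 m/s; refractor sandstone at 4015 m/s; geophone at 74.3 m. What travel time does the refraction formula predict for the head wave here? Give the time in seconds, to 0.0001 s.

0.0569 s

t = x/V₂ + 2h·√(V₂²−V₁²)/(V₁V₂).
√(V₂²−V₁²) = √(4015²−965²) = 3897.3 m/s; delay term = 2·19.1·3897.3/(965·4015) = 0.03843 s.
t = 74.3/4015 + 0.03843 = 0.05693 s.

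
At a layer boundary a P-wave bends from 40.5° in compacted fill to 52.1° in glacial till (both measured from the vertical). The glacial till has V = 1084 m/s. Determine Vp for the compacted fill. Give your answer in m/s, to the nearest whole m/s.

892 m/s

Snell's law: sin 40.5°/V₁ = sin 52.1°/V₂.
V₁ = V₂·sin 40.5°/sin 52.1° = 1084 × 0.8230 = 892.18 m/s.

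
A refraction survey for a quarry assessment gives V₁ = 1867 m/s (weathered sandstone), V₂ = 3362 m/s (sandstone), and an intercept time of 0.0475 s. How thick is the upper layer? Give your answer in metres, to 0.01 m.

θ_c = arcsin(1867/3362) = 33.73°; cos θ_c = 0.8316.
tᵢ = 2h cos θ_c/V₁ ⇒ h = tᵢ·V₁/(2 cos θ_c) = 0.0475·1867/(2·0.8316) = 53.32 m.

53.32 m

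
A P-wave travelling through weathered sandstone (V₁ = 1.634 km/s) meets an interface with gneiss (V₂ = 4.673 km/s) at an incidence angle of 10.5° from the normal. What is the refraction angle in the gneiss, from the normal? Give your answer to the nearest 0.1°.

31.4°

Snell's law: sin θ₂ = (V₂/V₁)·sin θ₁ = (4.673/1.634)·sin 10.5° = 0.5212.
θ₂ = sin⁻¹(0.5212) = 31.41° (from vertical).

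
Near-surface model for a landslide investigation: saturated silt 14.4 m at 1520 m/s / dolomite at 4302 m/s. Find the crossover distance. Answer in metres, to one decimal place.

41.7 m

θ_c = arcsin(1520/4302) = 20.69°, so cos θ_c = 0.9355 and tᵢ = 2h cos θ_c/V₁ = 0.0177 s.
At crossover x/V₁ = x/V₂ + tᵢ ⇒ x = tᵢ/(1/V₁ − 1/V₂) = 0.01773/(6.5789e-04 − 2.3245e-04) = 41.66 m.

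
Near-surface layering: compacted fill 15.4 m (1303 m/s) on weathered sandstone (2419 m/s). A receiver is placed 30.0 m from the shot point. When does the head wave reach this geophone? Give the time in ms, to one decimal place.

t = x/V₂ + 2h·√(V₂²−V₁²)/(V₁V₂).
√(V₂²−V₁²) = √(2419²−1303²) = 2038.1 m/s; delay term = 2·15.4·2038.1/(1303·2419) = 0.01992 s.
t = 30.0/2419 + 0.01992 = 0.03232 s.

32.3 ms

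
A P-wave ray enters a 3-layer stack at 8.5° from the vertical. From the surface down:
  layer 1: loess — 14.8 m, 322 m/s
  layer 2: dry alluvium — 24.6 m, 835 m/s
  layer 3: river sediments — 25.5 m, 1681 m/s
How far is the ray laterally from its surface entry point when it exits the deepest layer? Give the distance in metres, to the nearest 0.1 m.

Ray parameter p = sin 8.5° / 322 m/s = 4.5904e-04 s/m.
Layer 1: θ = 8.50°; offset = 14.8·tan 8.50° = 2.212 m.
Layer 2: sin θ = p·835 = 0.3833 → θ = 22.54°; offset = 24.6·tan 22.54° = 10.209 m.
Layer 3: sin θ = p·1681 = 0.7716 → θ = 50.50°; offset = 25.5·tan 50.50° = 30.935 m.
Summing the layer offsets gives 43.356 m.

43.4 m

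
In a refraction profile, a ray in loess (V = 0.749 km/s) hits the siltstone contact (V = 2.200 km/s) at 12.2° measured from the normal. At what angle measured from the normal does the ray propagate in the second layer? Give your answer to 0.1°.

38.4°

sin θ₁/V₁ = sin θ₂/V₂ ⇒ sin θ₂ = 2.200·sin 12.2°/0.749 = 2.200·0.2113/0.749 = 0.6207.
θ₂ = arcsin 0.6207 = 38.37° from the normal.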